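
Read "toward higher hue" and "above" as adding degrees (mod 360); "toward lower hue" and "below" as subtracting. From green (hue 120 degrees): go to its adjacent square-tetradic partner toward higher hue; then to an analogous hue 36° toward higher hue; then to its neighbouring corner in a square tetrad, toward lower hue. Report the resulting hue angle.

+90° (square ↑): 120 + 90 = 210°
+36° (analog 36° ↑): 210 + 36 = 246°
−90° (square ↓): 246 − 90 = 156°

156°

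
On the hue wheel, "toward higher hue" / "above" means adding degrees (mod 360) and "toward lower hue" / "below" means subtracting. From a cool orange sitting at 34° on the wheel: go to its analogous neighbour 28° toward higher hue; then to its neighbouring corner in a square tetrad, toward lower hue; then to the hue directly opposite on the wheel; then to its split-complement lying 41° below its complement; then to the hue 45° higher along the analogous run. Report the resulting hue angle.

+28° (analog 28° ↑): 34 + 28 = 62°
−90° (square ↓): 62 − 90 = -28 → -28 + 360 = 332°
+180° (complement): 332 + 180 = 512 → 512 − 360 = 152°
+139° (split-comp 41° ↓): 152 + 139 = 291°
+45° (analog 45° ↑): 291 + 45 = 336°

336°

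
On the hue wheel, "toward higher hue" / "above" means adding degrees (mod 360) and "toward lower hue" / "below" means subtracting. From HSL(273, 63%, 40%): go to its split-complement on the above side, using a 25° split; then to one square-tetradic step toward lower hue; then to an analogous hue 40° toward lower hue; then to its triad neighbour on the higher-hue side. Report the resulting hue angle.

108°

split-comp 25° ↑ +205°: 273 + 205 = 478 → 478 − 360 = 118°
square ↓ −90°: 118 − 90 = 28°
analog 40° ↓ −40°: 28 − 40 = -12 → -12 + 360 = 348°
triadic ↑ +120°: 348 + 120 = 468 → 468 − 360 = 108°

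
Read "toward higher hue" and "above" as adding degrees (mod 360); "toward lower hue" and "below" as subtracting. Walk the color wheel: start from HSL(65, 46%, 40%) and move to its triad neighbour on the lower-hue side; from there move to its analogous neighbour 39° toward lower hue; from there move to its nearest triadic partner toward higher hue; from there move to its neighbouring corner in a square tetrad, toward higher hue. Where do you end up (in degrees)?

116°

triadic ↓ −120°: 65 − 120 = -55 → -55 + 360 = 305°
analog 39° ↓ −39°: 305 − 39 = 266°
triadic ↑ +120°: 266 + 120 = 386 → 386 − 360 = 26°
square ↑ +90°: 26 + 90 = 116°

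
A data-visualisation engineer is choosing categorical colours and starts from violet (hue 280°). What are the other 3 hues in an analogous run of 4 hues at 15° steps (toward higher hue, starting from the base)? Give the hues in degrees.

Analogous hues sit every 15° along the wheel.
280 + 15 = 295°
280 + 30 = 310°
280 + 45 = 325°

295°, 310° and 325°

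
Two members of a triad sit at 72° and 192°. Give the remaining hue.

A triad spaces three hues 120° apart.
The full set is {72°, 192°, 312°}.

312°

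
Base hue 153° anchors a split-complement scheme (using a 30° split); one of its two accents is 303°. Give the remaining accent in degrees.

3°

Split-complementary hues sit 30° either side of the complement.
Complement of the base 153°: 153 + 180 = 333°
The given accent 303° is 30° one side of 333°; the other accent sits 30° the other side: 333 + 30 = 363 → 363 − 360 = 3°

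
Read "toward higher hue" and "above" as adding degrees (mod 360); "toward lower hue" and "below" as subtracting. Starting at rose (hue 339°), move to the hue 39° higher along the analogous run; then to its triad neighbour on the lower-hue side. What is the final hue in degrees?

+39° (analog 39° ↑): 339 + 39 = 378 → 378 − 360 = 18°
−120° (triadic ↓): 18 − 120 = -102 → -102 + 360 = 258°

258°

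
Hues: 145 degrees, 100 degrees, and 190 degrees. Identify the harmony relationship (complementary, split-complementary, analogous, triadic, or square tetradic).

Sort the hues: 100°, 145°, 190°.
Successive gaps around the wheel: 45°, 45°, 270°.
A run of hues at equal small steps (45°) with one large closing gap is an analogous group.

analogous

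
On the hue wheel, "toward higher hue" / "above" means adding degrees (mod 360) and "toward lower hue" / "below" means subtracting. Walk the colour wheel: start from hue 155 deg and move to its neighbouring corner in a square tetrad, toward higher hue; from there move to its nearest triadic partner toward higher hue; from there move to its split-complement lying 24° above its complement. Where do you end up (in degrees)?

square ↑ +90°: 155 + 90 = 245°
triadic ↑ +120°: 245 + 120 = 365 → 365 − 360 = 5°
split-comp 24° ↑ +204°: 5 + 204 = 209°

209°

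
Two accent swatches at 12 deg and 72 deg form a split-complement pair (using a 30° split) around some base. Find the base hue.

The accents sit 30° either side of the complement, so the complement is their short-arc midpoint on the wheel.
Short-arc midpoint of 12° and 72°: 42°.
Base is 180° from the complement: 42 − 180 = -138 → -138 + 360 = 222°

222°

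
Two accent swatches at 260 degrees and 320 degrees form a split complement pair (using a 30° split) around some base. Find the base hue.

110°

The accents sit 30° either side of the complement, so the complement is their short-arc midpoint on the wheel.
Short-arc midpoint of 260° and 320°: 290°.
Base is 180° from the complement: 290 − 180 = 110°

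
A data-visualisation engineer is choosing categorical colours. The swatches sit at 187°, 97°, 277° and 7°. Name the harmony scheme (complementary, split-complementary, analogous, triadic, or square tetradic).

Sort the hues: 7°, 97°, 187°, 277°.
Successive gaps around the wheel: 90°, 90°, 90°, 90°.
Four hues every 90° form a square tetradic scheme.

square tetradic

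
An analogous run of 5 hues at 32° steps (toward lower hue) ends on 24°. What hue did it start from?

152°

4 steps of 32° (toward lower hue) give a net shift of −128°.
Start = end − shift: 24 + 128 = 152°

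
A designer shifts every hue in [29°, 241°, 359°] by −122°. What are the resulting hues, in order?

267°, 119°, 237°

29 − 122 = -93 → -93 + 360 = 267°
241 − 122 = 119°
359 − 122 = 237°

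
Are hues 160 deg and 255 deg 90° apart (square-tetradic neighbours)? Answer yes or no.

Angular distance: |160 − 255| = 95 = 95°.
90° apart (square-tetradic neighbours) requires 90°.

no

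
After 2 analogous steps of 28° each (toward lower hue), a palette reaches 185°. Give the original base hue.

241°

2 steps of 28° (toward lower hue) give a net shift of −56°.
Start = end − shift: 185 + 56 = 241°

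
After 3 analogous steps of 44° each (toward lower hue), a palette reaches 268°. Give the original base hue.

3 steps of 44° (toward lower hue) give a net shift of −132°.
Start = end − shift: 268 + 132 = 400 → 400 − 360 = 40°

40°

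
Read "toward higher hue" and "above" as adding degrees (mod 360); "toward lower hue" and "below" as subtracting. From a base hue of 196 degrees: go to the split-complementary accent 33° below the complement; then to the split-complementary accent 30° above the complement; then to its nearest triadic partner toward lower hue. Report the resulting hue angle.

73°

+147° (split-comp 33° ↓): 196 + 147 = 343°
+210° (split-comp 30° ↑): 343 + 210 = 553 → 553 − 360 = 193°
−120° (triadic ↓): 193 − 120 = 73°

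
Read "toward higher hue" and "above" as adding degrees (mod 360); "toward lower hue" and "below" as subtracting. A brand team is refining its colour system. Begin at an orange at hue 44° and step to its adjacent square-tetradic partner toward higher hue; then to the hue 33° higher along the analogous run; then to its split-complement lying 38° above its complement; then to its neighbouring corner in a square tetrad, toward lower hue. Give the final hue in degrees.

295°

+90° (square ↑): 44 + 90 = 134°
+33° (analog 33° ↑): 134 + 33 = 167°
+218° (split-comp 38° ↑): 167 + 218 = 385 → 385 − 360 = 25°
−90° (square ↓): 25 − 90 = -65 → -65 + 360 = 295°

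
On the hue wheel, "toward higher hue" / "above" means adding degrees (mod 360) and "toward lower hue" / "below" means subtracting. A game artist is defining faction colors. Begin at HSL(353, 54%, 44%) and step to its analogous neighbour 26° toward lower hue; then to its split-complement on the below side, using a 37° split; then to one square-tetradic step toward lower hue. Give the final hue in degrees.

20°

−26° (analog 26° ↓): 353 − 26 = 327°
+143° (split-comp 37° ↓): 327 + 143 = 470 → 470 − 360 = 110°
−90° (square ↓): 110 − 90 = 20°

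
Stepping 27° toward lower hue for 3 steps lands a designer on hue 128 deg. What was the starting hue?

3 steps of 27° (toward lower hue) give a net shift of −81°.
Start = end − shift: 128 + 81 = 209°

209°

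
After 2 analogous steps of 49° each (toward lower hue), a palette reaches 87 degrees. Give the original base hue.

2 steps of 49° (toward lower hue) give a net shift of −98°.
Start = end − shift: 87 + 98 = 185°

185°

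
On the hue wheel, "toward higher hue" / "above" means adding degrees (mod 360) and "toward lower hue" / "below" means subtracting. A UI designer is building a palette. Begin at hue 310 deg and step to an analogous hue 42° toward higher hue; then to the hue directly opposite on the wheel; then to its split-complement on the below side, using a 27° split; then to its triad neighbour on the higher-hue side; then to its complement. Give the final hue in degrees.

265°

analog 42° ↑ +42°: 310 + 42 = 352°
complement +180°: 352 + 180 = 532 → 532 − 360 = 172°
split-comp 27° ↓ +153°: 172 + 153 = 325°
triadic ↑ +120°: 325 + 120 = 445 → 445 − 360 = 85°
complement +180°: 85 + 180 = 265°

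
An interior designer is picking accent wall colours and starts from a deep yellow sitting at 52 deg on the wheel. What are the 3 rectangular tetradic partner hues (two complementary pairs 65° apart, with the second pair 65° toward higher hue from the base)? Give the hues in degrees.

117°, 232°, and 297°

A rectangular tetradic uses two complementary pairs 65° apart: offsets 0°, 65°, 180°, 245°.
52 + 65 = 117°
52 + 180 = 232°
52 + 245 = 297°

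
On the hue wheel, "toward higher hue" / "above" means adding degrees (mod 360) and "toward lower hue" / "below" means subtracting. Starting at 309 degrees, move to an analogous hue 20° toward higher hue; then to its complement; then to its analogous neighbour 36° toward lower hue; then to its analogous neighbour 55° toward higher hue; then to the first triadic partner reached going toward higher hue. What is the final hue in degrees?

+20° (analog 20° ↑): 309 + 20 = 329°
+180° (complement): 329 + 180 = 509 → 509 − 360 = 149°
−36° (analog 36° ↓): 149 − 36 = 113°
+55° (analog 55° ↑): 113 + 55 = 168°
+120° (triadic ↑): 168 + 120 = 288°

288°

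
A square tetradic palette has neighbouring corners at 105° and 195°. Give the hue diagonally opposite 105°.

285°

A square tetradic scheme places four hues 90° apart; opposite corners are 180° apart.
105 + 180 = 285°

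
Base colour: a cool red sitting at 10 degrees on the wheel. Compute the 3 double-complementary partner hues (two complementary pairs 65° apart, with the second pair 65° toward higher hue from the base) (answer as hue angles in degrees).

75°, 190°, and 255°

A rectangular tetradic uses two complementary pairs 65° apart: offsets 0°, 65°, 180°, 245°.
10 + 65 = 75°
10 + 180 = 190°
10 + 245 = 255°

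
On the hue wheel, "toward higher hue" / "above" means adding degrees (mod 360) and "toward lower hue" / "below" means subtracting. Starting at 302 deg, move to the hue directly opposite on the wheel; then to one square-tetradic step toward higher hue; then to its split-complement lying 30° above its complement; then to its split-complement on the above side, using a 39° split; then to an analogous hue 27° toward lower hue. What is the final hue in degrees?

254°

complement +180°: 302 + 180 = 482 → 482 − 360 = 122°
square ↑ +90°: 122 + 90 = 212°
split-comp 30° ↑ +210°: 212 + 210 = 422 → 422 − 360 = 62°
split-comp 39° ↑ +219°: 62 + 219 = 281°
analog 27° ↓ −27°: 281 − 27 = 254°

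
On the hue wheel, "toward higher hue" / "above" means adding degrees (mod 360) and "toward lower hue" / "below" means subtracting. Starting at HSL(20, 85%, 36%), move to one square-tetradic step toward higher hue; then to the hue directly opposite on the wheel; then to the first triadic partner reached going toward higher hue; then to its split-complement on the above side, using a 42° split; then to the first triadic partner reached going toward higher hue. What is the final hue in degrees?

20 + 90 = 110°   (square ↑)
110 + 180 = 290°   (complement)
290 + 120 = 410 → 410 − 360 = 50°   (triadic ↑)
50 + 222 = 272°   (split-comp 42° ↑)
272 + 120 = 392 → 392 − 360 = 32°   (triadic ↑)

32°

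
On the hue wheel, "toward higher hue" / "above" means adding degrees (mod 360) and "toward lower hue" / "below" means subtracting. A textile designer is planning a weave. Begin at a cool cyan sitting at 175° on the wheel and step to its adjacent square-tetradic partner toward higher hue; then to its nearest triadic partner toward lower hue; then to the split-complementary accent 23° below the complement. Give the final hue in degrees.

+90° (square ↑): 175 + 90 = 265°
−120° (triadic ↓): 265 − 120 = 145°
+157° (split-comp 23° ↓): 145 + 157 = 302°

302°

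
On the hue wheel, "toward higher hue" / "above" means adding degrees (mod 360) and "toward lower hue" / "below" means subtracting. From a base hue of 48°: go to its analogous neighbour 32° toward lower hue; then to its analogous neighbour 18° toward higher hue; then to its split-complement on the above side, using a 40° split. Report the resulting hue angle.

48 − 32 = 16°   (analog 32° ↓)
16 + 18 = 34°   (analog 18° ↑)
34 + 220 = 254°   (split-comp 40° ↑)

254°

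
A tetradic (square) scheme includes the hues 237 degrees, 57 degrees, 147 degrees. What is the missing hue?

A square tetradic scheme places four hues every 90°.
The full set through 57° is {57°, 147°, 237°, 327°}.
Given {57°, 147°, 237°}, the missing hue is 327°.

327°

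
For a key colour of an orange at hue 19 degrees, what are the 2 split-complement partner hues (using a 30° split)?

Split-complementary hues sit 30° either side of the complement.
Complement of 19 degrees: 19 + 180 = 199°
199 − 30 = 169°
199 + 30 = 229°

169° and 229°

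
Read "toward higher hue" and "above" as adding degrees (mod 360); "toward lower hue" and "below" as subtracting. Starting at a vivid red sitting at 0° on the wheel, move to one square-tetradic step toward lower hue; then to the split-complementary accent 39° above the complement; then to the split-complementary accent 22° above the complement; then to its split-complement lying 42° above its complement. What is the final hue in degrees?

square ↓ −90°: 0 − 90 = -90 → -90 + 360 = 270°
split-comp 39° ↑ +219°: 270 + 219 = 489 → 489 − 360 = 129°
split-comp 22° ↑ +202°: 129 + 202 = 331°
split-comp 42° ↑ +222°: 331 + 222 = 553 → 553 − 360 = 193°

193°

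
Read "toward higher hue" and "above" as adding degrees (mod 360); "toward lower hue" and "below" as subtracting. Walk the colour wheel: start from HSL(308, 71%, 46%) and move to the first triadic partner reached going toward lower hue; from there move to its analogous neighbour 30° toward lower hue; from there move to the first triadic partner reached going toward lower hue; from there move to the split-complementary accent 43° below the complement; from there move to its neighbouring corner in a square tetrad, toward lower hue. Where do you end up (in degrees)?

−120° (triadic ↓): 308 − 120 = 188°
−30° (analog 30° ↓): 188 − 30 = 158°
−120° (triadic ↓): 158 − 120 = 38°
+137° (split-comp 43° ↓): 38 + 137 = 175°
−90° (square ↓): 175 − 90 = 85°

85°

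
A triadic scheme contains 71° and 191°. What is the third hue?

311°

A triad spaces three hues 120° apart.
The full set is {71°, 191°, 311°}.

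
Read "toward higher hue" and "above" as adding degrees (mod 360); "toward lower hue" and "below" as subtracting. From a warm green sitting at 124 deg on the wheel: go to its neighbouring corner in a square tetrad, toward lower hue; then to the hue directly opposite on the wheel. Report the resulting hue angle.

square ↓ −90°: 124 − 90 = 34°
complement +180°: 34 + 180 = 214°

214°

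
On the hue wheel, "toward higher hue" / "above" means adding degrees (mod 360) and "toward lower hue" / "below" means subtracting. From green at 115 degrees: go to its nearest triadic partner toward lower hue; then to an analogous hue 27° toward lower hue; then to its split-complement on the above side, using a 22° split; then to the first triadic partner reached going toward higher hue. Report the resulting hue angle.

290°

−120° (triadic ↓): 115 − 120 = -5 → -5 + 360 = 355°
−27° (analog 27° ↓): 355 − 27 = 328°
+202° (split-comp 22° ↑): 328 + 202 = 530 → 530 − 360 = 170°
+120° (triadic ↑): 170 + 120 = 290°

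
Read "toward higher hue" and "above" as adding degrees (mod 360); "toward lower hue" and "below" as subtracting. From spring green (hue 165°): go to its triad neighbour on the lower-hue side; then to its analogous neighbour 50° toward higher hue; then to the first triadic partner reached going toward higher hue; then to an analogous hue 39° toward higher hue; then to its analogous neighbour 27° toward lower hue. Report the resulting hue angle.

−120° (triadic ↓): 165 − 120 = 45°
+50° (analog 50° ↑): 45 + 50 = 95°
+120° (triadic ↑): 95 + 120 = 215°
+39° (analog 39° ↑): 215 + 39 = 254°
−27° (analog 27° ↓): 254 − 27 = 227°

227°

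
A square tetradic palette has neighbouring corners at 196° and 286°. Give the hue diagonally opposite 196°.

A square tetradic scheme places four hues 90° apart; opposite corners are 180° apart.
196 + 180 = 376 → 376 − 360 = 16°

16°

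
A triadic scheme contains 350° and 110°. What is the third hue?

A triad spaces three hues 120° apart.
The full set is {110°, 230°, 350°}.

230°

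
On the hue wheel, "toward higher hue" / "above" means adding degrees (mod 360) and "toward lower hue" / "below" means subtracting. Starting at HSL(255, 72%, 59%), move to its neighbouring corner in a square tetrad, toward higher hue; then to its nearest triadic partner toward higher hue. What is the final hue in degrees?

105°

255 + 90 = 345°   (square ↑)
345 + 120 = 465 → 465 − 360 = 105°   (triadic ↑)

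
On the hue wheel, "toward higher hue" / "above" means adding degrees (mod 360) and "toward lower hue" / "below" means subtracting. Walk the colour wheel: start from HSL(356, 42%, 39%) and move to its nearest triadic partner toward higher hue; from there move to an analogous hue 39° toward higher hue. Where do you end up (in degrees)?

+120° (triadic ↑): 356 + 120 = 476 → 476 − 360 = 116°
+39° (analog 39° ↑): 116 + 39 = 155°

155°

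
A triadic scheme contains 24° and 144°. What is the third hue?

264°

A triad spaces three hues 120° apart.
The full set is {24°, 144°, 264°}.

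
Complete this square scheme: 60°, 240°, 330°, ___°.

A square tetradic scheme places four hues every 90°.
The full set through 60° is {60°, 150°, 240°, 330°}.
Given {60°, 240°, 330°}, the missing hue is 150°.

150°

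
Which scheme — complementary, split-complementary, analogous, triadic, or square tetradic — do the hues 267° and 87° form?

complementary

Sort the hues: 87°, 267°.
Successive gaps around the wheel: 180°, 180°.
Two hues 180° apart are complementary.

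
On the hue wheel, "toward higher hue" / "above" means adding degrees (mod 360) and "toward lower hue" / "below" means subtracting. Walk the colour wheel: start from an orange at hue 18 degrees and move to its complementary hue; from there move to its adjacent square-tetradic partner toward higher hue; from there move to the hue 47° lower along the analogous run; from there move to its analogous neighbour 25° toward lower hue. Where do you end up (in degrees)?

18 + 180 = 198°   (complement)
198 + 90 = 288°   (square ↑)
288 − 47 = 241°   (analog 47° ↓)
241 − 25 = 216°   (analog 25° ↓)

216°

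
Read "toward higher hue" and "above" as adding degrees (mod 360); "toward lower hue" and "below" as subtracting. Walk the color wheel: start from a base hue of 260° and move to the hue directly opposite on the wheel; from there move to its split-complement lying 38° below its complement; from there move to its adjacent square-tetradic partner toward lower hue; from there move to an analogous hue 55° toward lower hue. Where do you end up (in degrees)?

260 + 180 = 440 → 440 − 360 = 80°   (complement)
80 + 142 = 222°   (split-comp 38° ↓)
222 − 90 = 132°   (square ↓)
132 − 55 = 77°   (analog 55° ↓)

77°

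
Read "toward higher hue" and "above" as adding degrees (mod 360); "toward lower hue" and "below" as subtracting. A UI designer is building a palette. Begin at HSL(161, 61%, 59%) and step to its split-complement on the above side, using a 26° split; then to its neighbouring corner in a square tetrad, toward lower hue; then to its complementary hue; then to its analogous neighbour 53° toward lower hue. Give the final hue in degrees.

44°

161 + 206 = 367 → 367 − 360 = 7°   (split-comp 26° ↑)
7 − 90 = -83 → -83 + 360 = 277°   (square ↓)
277 + 180 = 457 → 457 − 360 = 97°   (complement)
97 − 53 = 44°   (analog 53° ↓)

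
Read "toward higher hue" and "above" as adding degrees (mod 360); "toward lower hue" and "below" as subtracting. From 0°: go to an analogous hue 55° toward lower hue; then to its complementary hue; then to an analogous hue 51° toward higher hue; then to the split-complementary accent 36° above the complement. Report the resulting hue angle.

32°

0 − 55 = -55 → -55 + 360 = 305°   (analog 55° ↓)
305 + 180 = 485 → 485 − 360 = 125°   (complement)
125 + 51 = 176°   (analog 51° ↑)
176 + 216 = 392 → 392 − 360 = 32°   (split-comp 36° ↑)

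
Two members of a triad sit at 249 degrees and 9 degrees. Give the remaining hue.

A triad spaces three hues 120° apart.
The full set is {9°, 129°, 249°}.

129°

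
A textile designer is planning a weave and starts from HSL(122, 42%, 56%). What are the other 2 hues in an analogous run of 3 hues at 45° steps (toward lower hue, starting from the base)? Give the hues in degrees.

77° and 32°

Analogous hues sit every 45° along the wheel.
122 − 45 = 77°
122 − 90 = 32°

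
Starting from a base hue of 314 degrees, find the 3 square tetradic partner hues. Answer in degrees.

44°, 134°, and 224°

A square tetradic scheme places four hues every 90°.
314 + 90 = 404 → 404 − 360 = 44°
314 + 180 = 494 → 494 − 360 = 134°
314 + 270 = 584 → 584 − 360 = 224°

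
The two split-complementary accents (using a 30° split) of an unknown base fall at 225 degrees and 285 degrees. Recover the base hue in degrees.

75°

The accents sit 30° either side of the complement, so the complement is their short-arc midpoint on the wheel.
Short-arc midpoint of 225° and 285°: 255°.
Base is 180° from the complement: 255 − 180 = 75°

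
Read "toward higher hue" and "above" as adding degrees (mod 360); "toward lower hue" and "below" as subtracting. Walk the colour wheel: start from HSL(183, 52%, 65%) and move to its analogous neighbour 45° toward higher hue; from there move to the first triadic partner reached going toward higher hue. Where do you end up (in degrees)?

348°

analog 45° ↑ +45°: 183 + 45 = 228°
triadic ↑ +120°: 228 + 120 = 348°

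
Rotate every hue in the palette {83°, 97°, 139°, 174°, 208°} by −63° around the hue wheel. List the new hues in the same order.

83 − 63 = 20°
97 − 63 = 34°
139 − 63 = 76°
174 − 63 = 111°
208 − 63 = 145°

20°, 34°, 76°, 111°, 145°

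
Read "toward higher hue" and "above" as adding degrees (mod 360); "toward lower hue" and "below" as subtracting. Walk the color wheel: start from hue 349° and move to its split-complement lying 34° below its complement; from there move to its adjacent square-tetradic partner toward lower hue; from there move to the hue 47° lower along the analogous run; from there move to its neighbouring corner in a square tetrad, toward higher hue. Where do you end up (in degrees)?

+146° (split-comp 34° ↓): 349 + 146 = 495 → 495 − 360 = 135°
−90° (square ↓): 135 − 90 = 45°
−47° (analog 47° ↓): 45 − 47 = -2 → -2 + 360 = 358°
+90° (square ↑): 358 + 90 = 448 → 448 − 360 = 88°

88°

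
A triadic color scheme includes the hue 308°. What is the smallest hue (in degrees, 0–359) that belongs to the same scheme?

68°

A triad places three hues 120° apart.
The full set through 308° is {68°, 188°, 308°}.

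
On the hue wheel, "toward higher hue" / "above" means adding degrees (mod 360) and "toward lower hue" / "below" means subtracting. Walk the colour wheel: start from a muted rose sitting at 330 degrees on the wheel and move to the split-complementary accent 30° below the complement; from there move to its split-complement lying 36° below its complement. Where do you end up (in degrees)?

+150° (split-comp 30° ↓): 330 + 150 = 480 → 480 − 360 = 120°
+144° (split-comp 36° ↓): 120 + 144 = 264°

264°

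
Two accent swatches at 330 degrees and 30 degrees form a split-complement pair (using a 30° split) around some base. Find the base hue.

The accents sit 30° either side of the complement, so the complement is their short-arc midpoint on the wheel.
Short-arc midpoint of 330° and 30°: 0°.
Base is 180° from the complement: 0 − 180 = -180 → -180 + 360 = 180°

180°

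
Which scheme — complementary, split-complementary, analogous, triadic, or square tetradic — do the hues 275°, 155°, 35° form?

triadic

Sort the hues: 35°, 155°, 275°.
Successive gaps around the wheel: 120°, 120°, 120°.
Three hues equally spaced 120° apart form a triad.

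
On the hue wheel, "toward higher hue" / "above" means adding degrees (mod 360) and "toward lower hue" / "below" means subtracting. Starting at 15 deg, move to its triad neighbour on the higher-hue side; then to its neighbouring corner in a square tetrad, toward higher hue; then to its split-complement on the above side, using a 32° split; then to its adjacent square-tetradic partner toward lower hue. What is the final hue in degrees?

347°

15 + 120 = 135°   (triadic ↑)
135 + 90 = 225°   (square ↑)
225 + 212 = 437 → 437 − 360 = 77°   (split-comp 32° ↑)
77 − 90 = -13 → -13 + 360 = 347°   (square ↓)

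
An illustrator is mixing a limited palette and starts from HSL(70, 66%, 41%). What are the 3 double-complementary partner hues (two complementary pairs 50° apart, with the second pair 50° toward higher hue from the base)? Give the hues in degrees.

70 + 50 = 120°
70 + 180 = 250°
70 + 230 = 300°

120°, 250° and 300°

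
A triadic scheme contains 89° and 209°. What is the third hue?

329°

A triad spaces three hues 120° apart.
The full set is {89°, 209°, 329°}.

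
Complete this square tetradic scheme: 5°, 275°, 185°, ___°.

95°

A square tetradic scheme places four hues every 90°.
The full set through 5° is {5°, 95°, 185°, 275°}.
Given {5°, 185°, 275°}, the missing hue is 95°.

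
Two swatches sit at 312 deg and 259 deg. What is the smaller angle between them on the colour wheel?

|312 − 259| = 53.
53 ≤ 180, so the shorter arc is 53°.

53°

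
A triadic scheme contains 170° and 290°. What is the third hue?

A triad spaces three hues 120° apart.
The full set is {50°, 170°, 290°}.

50°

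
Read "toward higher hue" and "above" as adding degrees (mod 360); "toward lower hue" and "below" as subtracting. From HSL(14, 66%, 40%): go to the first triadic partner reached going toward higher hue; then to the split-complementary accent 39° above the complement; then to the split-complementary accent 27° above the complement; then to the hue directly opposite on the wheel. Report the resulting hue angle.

20°

14 + 120 = 134°   (triadic ↑)
134 + 219 = 353°   (split-comp 39° ↑)
353 + 207 = 560 → 560 − 360 = 200°   (split-comp 27° ↑)
200 + 180 = 380 → 380 − 360 = 20°   (complement)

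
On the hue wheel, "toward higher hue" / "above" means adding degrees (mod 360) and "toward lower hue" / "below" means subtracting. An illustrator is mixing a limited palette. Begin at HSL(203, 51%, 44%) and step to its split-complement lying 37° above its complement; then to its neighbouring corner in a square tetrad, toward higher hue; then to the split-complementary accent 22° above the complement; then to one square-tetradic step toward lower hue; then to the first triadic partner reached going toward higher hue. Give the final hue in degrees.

split-comp 37° ↑ +217°: 203 + 217 = 420 → 420 − 360 = 60°
square ↑ +90°: 60 + 90 = 150°
split-comp 22° ↑ +202°: 150 + 202 = 352°
square ↓ −90°: 352 − 90 = 262°
triadic ↑ +120°: 262 + 120 = 382 → 382 − 360 = 22°

22°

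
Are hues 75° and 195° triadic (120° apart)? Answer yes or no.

Angular distance: |75 − 195| = 120 = 120°.
Triadic (120° apart) requires 120°.

yes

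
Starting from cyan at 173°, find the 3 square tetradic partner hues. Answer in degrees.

A square tetradic scheme places four hues every 90°.
173 + 90 = 263°
173 + 180 = 353°
173 + 270 = 443 → 443 − 360 = 83°

263°, 353°, 83°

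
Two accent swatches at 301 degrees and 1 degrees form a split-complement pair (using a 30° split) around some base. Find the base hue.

The accents sit 30° either side of the complement, so the complement is their short-arc midpoint on the wheel.
Short-arc midpoint of 301° and 1°: 331°.
Base is 180° from the complement: 331 − 180 = 151°

151°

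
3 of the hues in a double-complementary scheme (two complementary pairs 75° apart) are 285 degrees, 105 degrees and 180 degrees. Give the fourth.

0°

A rectangular tetradic uses two complementary pairs 75° apart: offsets 0°, 75°, 180°, 255°.
Among {105°, 180°, 285°}, 105° and 285° are a 180° pair.
The remaining hue 180° needs its own complement: 180 + 180 = 360 → 360 − 360 = 0°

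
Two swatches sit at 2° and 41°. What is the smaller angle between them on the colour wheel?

|2 − 41| = 39.
39 ≤ 180, so the shorter arc is 39°.

39°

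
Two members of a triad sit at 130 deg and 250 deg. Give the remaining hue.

A triad spaces three hues 120° apart.
The full set is {10°, 130°, 250°}.

10°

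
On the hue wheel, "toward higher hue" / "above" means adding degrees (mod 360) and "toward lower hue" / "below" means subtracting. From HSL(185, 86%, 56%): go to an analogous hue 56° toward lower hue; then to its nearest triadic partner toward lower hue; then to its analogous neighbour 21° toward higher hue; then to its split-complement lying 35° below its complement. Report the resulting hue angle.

175°

−56° (analog 56° ↓): 185 − 56 = 129°
−120° (triadic ↓): 129 − 120 = 9°
+21° (analog 21° ↑): 9 + 21 = 30°
+145° (split-comp 35° ↓): 30 + 145 = 175°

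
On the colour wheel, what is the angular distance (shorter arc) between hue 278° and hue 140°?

|278 − 140| = 138.
138 ≤ 180, so the shorter arc is 138°.

138°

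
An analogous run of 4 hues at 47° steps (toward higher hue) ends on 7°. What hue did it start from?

226°

3 steps of 47° (toward higher hue) give a net shift of +141°.
Start = end − shift: 7 − 141 = -134 → -134 + 360 = 226°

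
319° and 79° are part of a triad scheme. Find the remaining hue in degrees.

199°

A triad places three hues 120° apart.
The full set through 79° is {79°, 199°, 319°}.
Given {79°, 319°}, the missing hue is 199°.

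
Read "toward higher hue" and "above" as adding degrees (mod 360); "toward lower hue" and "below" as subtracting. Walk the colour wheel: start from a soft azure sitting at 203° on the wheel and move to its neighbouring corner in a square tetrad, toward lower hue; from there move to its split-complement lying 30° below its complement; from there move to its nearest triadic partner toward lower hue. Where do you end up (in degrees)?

−90° (square ↓): 203 − 90 = 113°
+150° (split-comp 30° ↓): 113 + 150 = 263°
−120° (triadic ↓): 263 − 120 = 143°

143°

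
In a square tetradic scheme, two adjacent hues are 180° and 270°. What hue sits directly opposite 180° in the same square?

A square tetradic scheme places four hues 90° apart; opposite corners are 180° apart.
180 + 180 = 360 → 360 − 360 = 0°

0°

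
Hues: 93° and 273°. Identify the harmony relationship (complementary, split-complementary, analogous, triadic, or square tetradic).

Sort the hues: 93°, 273°.
Successive gaps around the wheel: 180°, 180°.
Two hues 180° apart are complementary.

complementary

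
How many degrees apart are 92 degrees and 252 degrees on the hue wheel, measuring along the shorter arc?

160°

|92 − 252| = 160.
160 ≤ 180, so the shorter arc is 160°.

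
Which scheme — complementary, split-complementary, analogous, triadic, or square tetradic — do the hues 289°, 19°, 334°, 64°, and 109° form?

analogous

Sort the hues: 19°, 64°, 109°, 289°, 334°.
Successive gaps around the wheel: 45°, 45°, 180°, 45°, 45°.
A run of hues at equal small steps (45°) with one large closing gap is an analogous group.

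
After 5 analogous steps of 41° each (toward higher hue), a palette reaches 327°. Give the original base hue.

122°

5 steps of 41° (toward higher hue) give a net shift of +205°.
Start = end − shift: 327 − 205 = 122°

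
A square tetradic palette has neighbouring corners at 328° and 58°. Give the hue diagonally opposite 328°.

A square tetradic scheme places four hues 90° apart; opposite corners are 180° apart.
328 + 180 = 508 → 508 − 360 = 148°

148°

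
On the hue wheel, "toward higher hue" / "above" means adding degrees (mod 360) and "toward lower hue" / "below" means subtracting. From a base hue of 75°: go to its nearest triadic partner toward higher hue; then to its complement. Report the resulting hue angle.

+120° (triadic ↑): 75 + 120 = 195°
+180° (complement): 195 + 180 = 375 → 375 − 360 = 15°

15°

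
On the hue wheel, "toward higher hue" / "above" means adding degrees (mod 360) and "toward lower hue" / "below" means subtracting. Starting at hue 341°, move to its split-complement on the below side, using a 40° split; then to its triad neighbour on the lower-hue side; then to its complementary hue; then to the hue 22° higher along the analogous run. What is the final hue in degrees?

203°

split-comp 40° ↓ +140°: 341 + 140 = 481 → 481 − 360 = 121°
triadic ↓ −120°: 121 − 120 = 1°
complement +180°: 1 + 180 = 181°
analog 22° ↑ +22°: 181 + 22 = 203°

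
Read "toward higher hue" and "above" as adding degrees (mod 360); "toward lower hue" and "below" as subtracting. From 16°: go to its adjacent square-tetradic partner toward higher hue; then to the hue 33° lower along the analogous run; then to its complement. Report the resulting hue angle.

253°

+90° (square ↑): 16 + 90 = 106°
−33° (analog 33° ↓): 106 − 33 = 73°
+180° (complement): 73 + 180 = 253°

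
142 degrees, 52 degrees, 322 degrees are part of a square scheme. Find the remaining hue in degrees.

A square tetradic scheme places four hues every 90°.
The full set through 52° is {52°, 142°, 232°, 322°}.
Given {52°, 142°, 322°}, the missing hue is 232°.

232°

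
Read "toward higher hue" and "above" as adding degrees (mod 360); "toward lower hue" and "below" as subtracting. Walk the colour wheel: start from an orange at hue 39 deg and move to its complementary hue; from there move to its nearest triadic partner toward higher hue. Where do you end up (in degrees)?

+180° (complement): 39 + 180 = 219°
+120° (triadic ↑): 219 + 120 = 339°

339°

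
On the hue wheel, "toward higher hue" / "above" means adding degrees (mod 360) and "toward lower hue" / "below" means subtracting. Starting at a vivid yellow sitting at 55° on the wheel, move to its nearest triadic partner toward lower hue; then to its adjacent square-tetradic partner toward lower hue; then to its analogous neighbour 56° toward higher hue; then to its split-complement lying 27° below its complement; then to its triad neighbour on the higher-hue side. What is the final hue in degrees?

174°

−120° (triadic ↓): 55 − 120 = -65 → -65 + 360 = 295°
−90° (square ↓): 295 − 90 = 205°
+56° (analog 56° ↑): 205 + 56 = 261°
+153° (split-comp 27° ↓): 261 + 153 = 414 → 414 − 360 = 54°
+120° (triadic ↑): 54 + 120 = 174°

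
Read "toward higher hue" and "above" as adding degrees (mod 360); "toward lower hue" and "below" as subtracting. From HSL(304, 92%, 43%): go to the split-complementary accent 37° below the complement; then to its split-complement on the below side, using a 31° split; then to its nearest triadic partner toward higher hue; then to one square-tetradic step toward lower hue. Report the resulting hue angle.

+143° (split-comp 37° ↓): 304 + 143 = 447 → 447 − 360 = 87°
+149° (split-comp 31° ↓): 87 + 149 = 236°
+120° (triadic ↑): 236 + 120 = 356°
−90° (square ↓): 356 − 90 = 266°

266°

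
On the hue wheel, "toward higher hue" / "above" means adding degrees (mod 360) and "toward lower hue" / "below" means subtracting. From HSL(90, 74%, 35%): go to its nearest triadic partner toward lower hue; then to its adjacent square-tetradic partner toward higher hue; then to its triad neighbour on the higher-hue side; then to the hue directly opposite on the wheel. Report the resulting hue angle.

−120° (triadic ↓): 90 − 120 = -30 → -30 + 360 = 330°
+90° (square ↑): 330 + 90 = 420 → 420 − 360 = 60°
+120° (triadic ↑): 60 + 120 = 180°
+180° (complement): 180 + 180 = 360 → 360 − 360 = 0°

0°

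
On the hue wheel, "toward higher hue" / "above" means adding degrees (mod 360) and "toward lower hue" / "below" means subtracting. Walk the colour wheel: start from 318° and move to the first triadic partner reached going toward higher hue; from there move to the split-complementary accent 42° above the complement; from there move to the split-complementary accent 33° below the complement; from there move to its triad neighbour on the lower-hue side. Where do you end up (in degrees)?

327°

+120° (triadic ↑): 318 + 120 = 438 → 438 − 360 = 78°
+222° (split-comp 42° ↑): 78 + 222 = 300°
+147° (split-comp 33° ↓): 300 + 147 = 447 → 447 − 360 = 87°
−120° (triadic ↓): 87 − 120 = -33 → -33 + 360 = 327°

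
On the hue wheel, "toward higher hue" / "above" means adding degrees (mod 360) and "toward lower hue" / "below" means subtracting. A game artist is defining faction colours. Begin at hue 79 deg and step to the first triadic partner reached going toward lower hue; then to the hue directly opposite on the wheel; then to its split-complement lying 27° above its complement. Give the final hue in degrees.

346°

−120° (triadic ↓): 79 − 120 = -41 → -41 + 360 = 319°
+180° (complement): 319 + 180 = 499 → 499 − 360 = 139°
+207° (split-comp 27° ↑): 139 + 207 = 346°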